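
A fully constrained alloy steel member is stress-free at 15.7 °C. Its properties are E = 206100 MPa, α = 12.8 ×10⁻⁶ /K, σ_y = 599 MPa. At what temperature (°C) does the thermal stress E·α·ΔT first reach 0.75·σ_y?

186 °C

E = 206100 MPa = 206.1 GPa.
E·α·ΔT = 449.2 MPa ⇒ ΔT = 449.2 / (206.1×10³ × 12.8×10⁻⁶) = 170.3 K.
T = 15.7 + 170.3 = 186.0 °C.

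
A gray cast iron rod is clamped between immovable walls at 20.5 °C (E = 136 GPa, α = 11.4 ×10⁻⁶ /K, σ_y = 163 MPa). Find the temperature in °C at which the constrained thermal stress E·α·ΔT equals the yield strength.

126 °C

E·α·ΔT = 163.0 MPa ⇒ ΔT = 163.0 / (136.0×10³ × 11.4×10⁻⁶) = 105.1 K.
T = 20.5 + 105.1 = 125.6 °C.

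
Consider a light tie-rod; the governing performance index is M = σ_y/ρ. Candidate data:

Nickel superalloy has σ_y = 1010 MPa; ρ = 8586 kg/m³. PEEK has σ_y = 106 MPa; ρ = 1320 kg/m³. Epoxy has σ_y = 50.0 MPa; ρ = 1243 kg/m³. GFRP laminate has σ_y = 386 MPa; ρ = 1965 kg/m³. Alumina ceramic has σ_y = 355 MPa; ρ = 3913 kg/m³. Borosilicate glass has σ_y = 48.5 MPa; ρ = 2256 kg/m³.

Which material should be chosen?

GFRP laminate

Computing M directly (units already consistent):
  GFRP laminate: M = 196 kN·m/kg
  nickel superalloy: M = 118 kN·m/kg
  alumina ceramic: M = 90.7 kN·m/kg
  PEEK: M = 80.3 kN·m/kg
  epoxy: M = 40.2 kN·m/kg
  borosilicate glass: M = 21.5 kN·m/kg
Highest index: GFRP laminate.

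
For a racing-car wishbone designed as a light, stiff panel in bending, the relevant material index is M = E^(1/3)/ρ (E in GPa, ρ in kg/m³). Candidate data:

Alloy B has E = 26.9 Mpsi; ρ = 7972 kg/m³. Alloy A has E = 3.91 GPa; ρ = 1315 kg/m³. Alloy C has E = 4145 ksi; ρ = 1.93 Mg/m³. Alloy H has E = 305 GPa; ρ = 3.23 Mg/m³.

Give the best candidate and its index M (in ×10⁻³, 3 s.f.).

alloy H, M = 2.08×10⁻³

Putting every candidate on a common basis:
  alloy B: E = 185.5 GPa, ρ = 7972 kg/m³
  alloy A: E = 3.910 GPa, ρ = 1315 kg/m³
  alloy C: E = 28.58 GPa, ρ = 1930 kg/m³
  alloy H: E = 305.0 GPa, ρ = 3230 kg/m³
  alloy H: M = 2.08×10⁻³
  alloy C: M = 1.58×10⁻³
  alloy A: M = 1.20×10⁻³
  alloy B: M = 0.715×10⁻³
Highest index: alloy H.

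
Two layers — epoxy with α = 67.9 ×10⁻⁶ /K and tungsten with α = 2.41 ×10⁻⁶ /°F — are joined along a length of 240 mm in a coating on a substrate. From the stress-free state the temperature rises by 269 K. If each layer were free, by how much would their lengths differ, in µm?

tungsten: α = 2.41×10⁻⁶/°F × 9/5 = 4.34×10⁻⁶/K.
Δα = |67.9 − 4.34|×10⁻⁶/K = 63.6×10⁻⁶/K.
ΔL_mismatch = Δα·L·ΔT = 63.6×10⁻⁶ × 240.0 mm × 269.0 K = 4100 µm.

4100 µm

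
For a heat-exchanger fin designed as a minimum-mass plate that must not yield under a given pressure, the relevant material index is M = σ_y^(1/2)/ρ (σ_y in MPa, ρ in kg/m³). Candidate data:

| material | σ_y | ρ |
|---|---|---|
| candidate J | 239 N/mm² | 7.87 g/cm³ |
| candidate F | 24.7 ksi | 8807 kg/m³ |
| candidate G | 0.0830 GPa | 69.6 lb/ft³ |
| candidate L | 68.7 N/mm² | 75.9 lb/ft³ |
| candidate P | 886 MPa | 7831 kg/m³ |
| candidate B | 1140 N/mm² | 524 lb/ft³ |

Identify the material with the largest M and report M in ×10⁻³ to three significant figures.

candidate G, M = 8.17×10⁻³

Convert each candidate to consistent units, then evaluate M:
  candidate J: σ_y = 239.0 MPa, ρ = 7870 kg/m³
  candidate F: σ_y = 170.3 MPa, ρ = 8807 kg/m³
  candidate G: σ_y = 83.00 MPa, ρ = 1115 kg/m³
  candidate L: σ_y = 68.70 MPa, ρ = 1216 kg/m³
  candidate P: σ_y = 886.0 MPa, ρ = 7831 kg/m³
  candidate B: σ_y = 1140 MPa, ρ = 8394 kg/m³
  candidate G: M = 8.17×10⁻³
  candidate L: M = 6.82×10⁻³
  candidate B: M = 4.02×10⁻³
  candidate P: M = 3.80×10⁻³
  candidate J: M = 1.96×10⁻³
  candidate F: M = 1.48×10⁻³
Highest index: candidate G.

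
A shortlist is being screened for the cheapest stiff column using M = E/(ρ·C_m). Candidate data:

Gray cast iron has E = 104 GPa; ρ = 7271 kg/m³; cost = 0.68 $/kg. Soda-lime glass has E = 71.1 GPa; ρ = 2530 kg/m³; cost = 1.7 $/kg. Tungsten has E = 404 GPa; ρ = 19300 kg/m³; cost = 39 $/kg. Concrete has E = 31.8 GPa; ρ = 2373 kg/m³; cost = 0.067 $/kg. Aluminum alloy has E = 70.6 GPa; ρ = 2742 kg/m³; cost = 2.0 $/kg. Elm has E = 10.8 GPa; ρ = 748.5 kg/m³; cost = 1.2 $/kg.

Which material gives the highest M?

concrete

Computing M directly (units already consistent):
  concrete: M = 200 MN·m per $
  gray cast iron: M = 21.0 MN·m per $
  soda-lime glass: M = 16.5 MN·m per $
  aluminum alloy: M = 12.9 MN·m per $
  elm: M = 12.0 MN·m per $
  tungsten: M = 0.537 MN·m per $
Concrete has the largest M.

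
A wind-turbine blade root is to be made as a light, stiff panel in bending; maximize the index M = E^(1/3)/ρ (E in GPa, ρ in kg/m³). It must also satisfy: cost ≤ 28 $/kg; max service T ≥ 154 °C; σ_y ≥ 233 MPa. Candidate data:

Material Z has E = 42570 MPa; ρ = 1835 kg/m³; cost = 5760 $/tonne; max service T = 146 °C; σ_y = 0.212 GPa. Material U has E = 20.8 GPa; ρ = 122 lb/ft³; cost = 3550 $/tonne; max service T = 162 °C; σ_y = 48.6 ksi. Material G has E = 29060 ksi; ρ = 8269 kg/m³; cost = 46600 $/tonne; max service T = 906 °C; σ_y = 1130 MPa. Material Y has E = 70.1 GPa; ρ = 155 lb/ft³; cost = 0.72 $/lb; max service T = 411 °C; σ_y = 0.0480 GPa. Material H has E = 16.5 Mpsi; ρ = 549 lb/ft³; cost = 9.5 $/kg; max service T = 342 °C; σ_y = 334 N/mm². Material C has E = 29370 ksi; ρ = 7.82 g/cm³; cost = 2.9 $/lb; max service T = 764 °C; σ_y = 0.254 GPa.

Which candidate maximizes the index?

Screen on constraints: cost ≤ 28 $/kg; max service T ≥ 154 °C; σ_y ≥ 233 MPa. Survivors: material U, material H, material C.
Convert each candidate to consistent units, then evaluate M:
  material U: E = 20.80 GPa, ρ = 1954 kg/m³
  material H: E = 113.8 GPa, ρ = 8794 kg/m³
  material C: E = 202.5 GPa, ρ = 7820 kg/m³
  material U: M = 1.41×10⁻³
  material C: M = 0.751×10⁻³
  material H: M = 0.551×10⁻³
Material U has the largest M.

material U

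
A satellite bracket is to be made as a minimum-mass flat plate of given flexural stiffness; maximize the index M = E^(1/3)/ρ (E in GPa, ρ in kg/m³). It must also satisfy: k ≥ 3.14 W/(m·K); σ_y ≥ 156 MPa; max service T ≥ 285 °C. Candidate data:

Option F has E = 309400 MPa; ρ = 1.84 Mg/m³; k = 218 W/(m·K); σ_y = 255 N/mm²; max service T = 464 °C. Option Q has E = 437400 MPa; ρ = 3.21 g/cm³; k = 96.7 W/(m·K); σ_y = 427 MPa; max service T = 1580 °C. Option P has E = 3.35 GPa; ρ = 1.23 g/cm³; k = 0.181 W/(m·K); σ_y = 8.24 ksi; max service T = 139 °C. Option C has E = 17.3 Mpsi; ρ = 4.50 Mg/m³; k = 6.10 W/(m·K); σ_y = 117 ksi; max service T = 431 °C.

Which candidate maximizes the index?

option F

Screen on constraints: k ≥ 3.14 W/(m·K); σ_y ≥ 156 MPa; max service T ≥ 285 °C. Survivors: option F, option Q, option C.
In SI units:
  option F: E = 309.4 GPa, ρ = 1840 kg/m³
  option Q: E = 437.4 GPa, ρ = 3210 kg/m³
  option C: E = 119.3 GPa, ρ = 4500 kg/m³
  option F: M = 3.68×10⁻³
  option Q: M = 2.36×10⁻³
  option C: M = 1.09×10⁻³
Option F has the largest M.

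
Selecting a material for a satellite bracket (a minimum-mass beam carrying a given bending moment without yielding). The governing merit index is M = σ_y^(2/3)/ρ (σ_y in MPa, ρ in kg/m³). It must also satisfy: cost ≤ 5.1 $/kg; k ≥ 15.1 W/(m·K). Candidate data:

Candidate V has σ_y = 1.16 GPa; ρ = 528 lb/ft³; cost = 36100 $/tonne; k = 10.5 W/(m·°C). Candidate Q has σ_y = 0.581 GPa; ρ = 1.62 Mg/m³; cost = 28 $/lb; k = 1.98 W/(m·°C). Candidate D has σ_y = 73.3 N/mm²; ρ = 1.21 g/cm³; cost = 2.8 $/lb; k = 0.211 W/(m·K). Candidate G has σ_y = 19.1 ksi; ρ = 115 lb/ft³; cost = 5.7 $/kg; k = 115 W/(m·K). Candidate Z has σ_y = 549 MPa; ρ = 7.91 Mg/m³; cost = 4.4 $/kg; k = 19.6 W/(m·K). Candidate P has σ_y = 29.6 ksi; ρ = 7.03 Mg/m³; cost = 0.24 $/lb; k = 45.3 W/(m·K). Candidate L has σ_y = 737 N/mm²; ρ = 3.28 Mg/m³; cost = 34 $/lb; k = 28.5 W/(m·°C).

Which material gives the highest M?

Screen on constraints: cost ≤ 5.1 $/kg; k ≥ 15.1 W/(m·K). Survivors: candidate Z, candidate P.
Convert each candidate to consistent units, then evaluate M:
  candidate Z: σ_y = 549.0 MPa, ρ = 7910 kg/m³
  candidate P: σ_y = 204.1 MPa, ρ = 7030 kg/m³
  candidate Z: M = 8.48×10⁻³
  candidate P: M = 4.93×10⁻³
Candidate Z ranks first.

candidate Z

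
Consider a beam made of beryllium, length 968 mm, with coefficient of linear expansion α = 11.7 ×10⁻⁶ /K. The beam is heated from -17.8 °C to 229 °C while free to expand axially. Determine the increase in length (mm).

ΔT = 229 − (-17.8) = 246.8 K.
ΔL = α·L₀·ΔT = 11.7×10⁻⁶ × 968 mm × 246.8 K = 2.80 mm.

2.80 mm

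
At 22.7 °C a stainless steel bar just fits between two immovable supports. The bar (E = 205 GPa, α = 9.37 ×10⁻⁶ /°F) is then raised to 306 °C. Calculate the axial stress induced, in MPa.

980 MPa

α = 9.37×10⁻⁶/°F × 9/5 = 16.9×10⁻⁶/K.
ΔT = 283.3 K. Constrained thermal stress σ = E·α·ΔT = 205.0×10³ MPa × 16.9×10⁻⁶ × 283.3 = 980 MPa (compressive).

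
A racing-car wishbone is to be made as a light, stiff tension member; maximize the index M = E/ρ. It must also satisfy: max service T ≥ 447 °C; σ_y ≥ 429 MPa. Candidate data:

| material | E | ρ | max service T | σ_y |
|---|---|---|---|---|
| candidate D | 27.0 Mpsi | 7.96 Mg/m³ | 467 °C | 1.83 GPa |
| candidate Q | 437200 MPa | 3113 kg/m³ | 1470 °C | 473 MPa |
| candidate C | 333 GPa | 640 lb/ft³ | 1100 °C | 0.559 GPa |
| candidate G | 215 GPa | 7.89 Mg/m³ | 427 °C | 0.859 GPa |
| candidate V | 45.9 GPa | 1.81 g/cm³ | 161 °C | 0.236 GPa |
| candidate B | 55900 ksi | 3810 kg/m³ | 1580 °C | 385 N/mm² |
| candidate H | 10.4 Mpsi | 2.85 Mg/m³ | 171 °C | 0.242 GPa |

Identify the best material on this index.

candidate Q

Screen on constraints: max service T ≥ 447 °C; σ_y ≥ 429 MPa. Survivors: candidate D, candidate Q, candidate C.
Convert each candidate to consistent units, then evaluate M:
  candidate D: E = 186.2 GPa, ρ = 7960 kg/m³
  candidate Q: E = 437.2 GPa, ρ = 3113 kg/m³
  candidate C: E = 333.0 GPa, ρ = 10250 kg/m³
  candidate Q: M = 140 MN·m/kg
  candidate C: M = 32.5 MN·m/kg
  candidate D: M = 23.4 MN·m/kg
Highest index: candidate Q.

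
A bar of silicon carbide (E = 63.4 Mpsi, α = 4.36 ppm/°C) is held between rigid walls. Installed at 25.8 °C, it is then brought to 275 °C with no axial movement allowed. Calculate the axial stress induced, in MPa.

475 MPa

E = 63.4 Mpsi = 437.1 GPa.
ΔT = 249.2 K. Constrained thermal stress σ = E·α·ΔT = 437.1×10³ MPa × 4.36×10⁻⁶ × 249.2 = 475 MPa (compressive).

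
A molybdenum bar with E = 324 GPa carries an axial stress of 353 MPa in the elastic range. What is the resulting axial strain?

ε = σ/E = 353 / 324000 = 1.09×10⁻³.

1.09×10⁻³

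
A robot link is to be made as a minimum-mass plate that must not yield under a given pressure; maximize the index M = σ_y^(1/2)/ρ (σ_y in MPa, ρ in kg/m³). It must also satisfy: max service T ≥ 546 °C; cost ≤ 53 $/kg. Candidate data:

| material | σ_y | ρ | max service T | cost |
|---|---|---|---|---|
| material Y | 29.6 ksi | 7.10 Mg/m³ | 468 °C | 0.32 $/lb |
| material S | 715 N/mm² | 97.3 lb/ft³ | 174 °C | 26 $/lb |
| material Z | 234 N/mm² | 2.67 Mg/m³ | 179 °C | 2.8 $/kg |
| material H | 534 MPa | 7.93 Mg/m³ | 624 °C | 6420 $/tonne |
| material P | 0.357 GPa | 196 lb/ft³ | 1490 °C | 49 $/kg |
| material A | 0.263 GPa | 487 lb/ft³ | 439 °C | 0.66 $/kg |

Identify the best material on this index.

material P

Screen on constraints: max service T ≥ 546 °C; cost ≤ 53 $/kg. Survivors: material H, material P.
Normalizing units and computing the index:
  material H: σ_y = 534.0 MPa, ρ = 7930 kg/m³
  material P: σ_y = 357.0 MPa, ρ = 3140 kg/m³
  material P: M = 6.02×10⁻³
  material H: M = 2.91×10⁻³
Material P ranks first.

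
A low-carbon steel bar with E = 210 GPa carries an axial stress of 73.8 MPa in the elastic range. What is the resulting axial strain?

3.51×10⁻⁴

ε = σ/E = 73.8 / 210000 = 3.51×10⁻⁴.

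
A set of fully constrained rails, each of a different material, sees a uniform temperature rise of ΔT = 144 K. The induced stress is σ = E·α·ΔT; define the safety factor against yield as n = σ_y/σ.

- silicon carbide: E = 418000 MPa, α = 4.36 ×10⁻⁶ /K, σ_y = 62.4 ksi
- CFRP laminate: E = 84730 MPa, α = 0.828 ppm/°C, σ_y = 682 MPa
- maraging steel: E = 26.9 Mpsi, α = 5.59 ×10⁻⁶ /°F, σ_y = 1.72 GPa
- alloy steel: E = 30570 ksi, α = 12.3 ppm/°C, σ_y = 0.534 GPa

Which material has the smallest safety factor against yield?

Per material, after unit conversion:
  silicon carbide: E = 418.0, α = 4.36, σ_y = 430.2 → σ = 262 MPa, n = 1.64
  CFRP laminate: E = 84.73, α = 0.828, σ_y = 682.0 → σ = 10.1 MPa, n = 67.5
  maraging steel: E = 185.5, α = 10.1, σ_y = 1720 → σ = 269 MPa, n = 6.40
  alloy steel: E = 210.8, α = 12.3, σ_y = 534.0 → σ = 373 MPa, n = 1.43
Smallest n: alloy steel with n = 1.43.

alloy steel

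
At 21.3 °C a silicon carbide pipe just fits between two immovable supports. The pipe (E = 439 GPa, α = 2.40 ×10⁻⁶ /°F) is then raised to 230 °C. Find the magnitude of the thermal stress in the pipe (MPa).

396 MPa

α = 2.40×10⁻⁶/°F × 9/5 = 4.32×10⁻⁶/K.
ΔT = 208.7 K. Constrained thermal stress σ = E·α·ΔT = 439.0×10³ MPa × 4.32×10⁻⁶ × 208.7 = 396 MPa (compressive).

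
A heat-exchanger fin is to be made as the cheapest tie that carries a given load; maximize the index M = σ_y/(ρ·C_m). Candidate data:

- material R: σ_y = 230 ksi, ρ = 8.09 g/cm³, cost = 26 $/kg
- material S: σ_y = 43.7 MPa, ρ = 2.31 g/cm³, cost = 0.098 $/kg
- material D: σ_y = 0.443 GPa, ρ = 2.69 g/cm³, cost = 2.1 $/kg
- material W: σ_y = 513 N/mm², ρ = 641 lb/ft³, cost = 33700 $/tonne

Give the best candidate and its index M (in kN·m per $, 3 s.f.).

After converting to SI:
  material R: σ_y = 1586 MPa, ρ = 8090 kg/m³, cost = 26.00 $/kg
  material S: σ_y = 43.70 MPa, ρ = 2310 kg/m³, cost = 0.09800 $/kg
  material D: σ_y = 443.0 MPa, ρ = 2690 kg/m³, cost = 2.100 $/kg
  material W: σ_y = 513.0 MPa, ρ = 10270 kg/m³, cost = 33.70 $/kg
  material S: M = 193 kN·m per $
  material D: M = 78.4 kN·m per $
  material R: M = 7.54 kN·m per $
  material W: M = 1.48 kN·m per $
Highest index: material S.

material S, M = 193 kN·m per $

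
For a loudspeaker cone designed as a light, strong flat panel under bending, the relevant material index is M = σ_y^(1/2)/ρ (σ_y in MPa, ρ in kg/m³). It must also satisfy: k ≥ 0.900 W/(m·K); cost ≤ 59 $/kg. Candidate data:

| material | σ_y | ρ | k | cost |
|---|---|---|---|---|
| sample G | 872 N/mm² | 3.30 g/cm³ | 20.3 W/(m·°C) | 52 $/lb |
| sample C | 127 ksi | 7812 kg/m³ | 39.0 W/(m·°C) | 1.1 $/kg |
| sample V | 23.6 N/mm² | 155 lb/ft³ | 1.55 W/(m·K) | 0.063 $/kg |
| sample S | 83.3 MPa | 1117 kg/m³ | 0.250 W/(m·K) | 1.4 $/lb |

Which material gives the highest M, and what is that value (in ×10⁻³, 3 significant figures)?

sample C, M = 3.79×10⁻³

Screen on constraints: k ≥ 0.900 W/(m·K); cost ≤ 59 $/kg. Survivors: sample C, sample V.
Putting every candidate on a common basis:
  sample C: σ_y = 875.6 MPa, ρ = 7812 kg/m³
  sample V: σ_y = 23.60 MPa, ρ = 2483 kg/m³
  sample C: M = 3.79×10⁻³
  sample V: M = 1.96×10⁻³
Sample C has the largest M.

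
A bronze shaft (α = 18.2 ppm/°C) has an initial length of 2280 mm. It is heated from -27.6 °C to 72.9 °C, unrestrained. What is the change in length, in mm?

4.17 mm

ΔT = 72.9 − (-27.6) = 100.5 K.
ΔL = α·L₀·ΔT = 18.2×10⁻⁶ × 2280 mm × 100.5 K = 4.17 mm.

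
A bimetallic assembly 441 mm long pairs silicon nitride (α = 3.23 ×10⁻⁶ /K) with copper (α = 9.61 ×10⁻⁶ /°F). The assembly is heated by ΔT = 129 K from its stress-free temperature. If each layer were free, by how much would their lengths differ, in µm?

800 µm

copper: α = 9.61×10⁻⁶/°F × 9/5 = 17.3×10⁻⁶/K.
Δα = |3.23 − 17.3|×10⁻⁶/K = 14.1×10⁻⁶/K.
ΔL_mismatch = Δα·L·ΔT = 14.1×10⁻⁶ × 441.0 mm × 129.0 K = 800 µm.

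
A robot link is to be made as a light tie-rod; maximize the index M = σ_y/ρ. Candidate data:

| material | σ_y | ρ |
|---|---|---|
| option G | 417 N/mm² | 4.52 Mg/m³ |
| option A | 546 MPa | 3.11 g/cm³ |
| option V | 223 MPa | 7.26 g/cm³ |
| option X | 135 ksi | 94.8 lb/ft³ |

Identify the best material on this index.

option X

Normalizing units and computing the index:
  option G: σ_y = 417.0 MPa, ρ = 4520 kg/m³
  option A: σ_y = 546.0 MPa, ρ = 3110 kg/m³
  option V: σ_y = 223.0 MPa, ρ = 7260 kg/m³
  option X: σ_y = 930.8 MPa, ρ = 1519 kg/m³
  option X: M = 613 kN·m/kg
  option A: M = 176 kN·m/kg
  option G: M = 92.3 kN·m/kg
  option V: M = 30.7 kN·m/kg
Highest index: option X.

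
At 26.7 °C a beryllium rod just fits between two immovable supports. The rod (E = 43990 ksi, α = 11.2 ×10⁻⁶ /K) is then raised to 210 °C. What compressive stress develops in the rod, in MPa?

E = 43990 ksi = 303.3 GPa.
ΔT = 183.3 K. Constrained thermal stress σ = E·α·ΔT = 303.3×10³ MPa × 11.2×10⁻⁶ × 183.3 = 623 MPa (compressive).

623 MPa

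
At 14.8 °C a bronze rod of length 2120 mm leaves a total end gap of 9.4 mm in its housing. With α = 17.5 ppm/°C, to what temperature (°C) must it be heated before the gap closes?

α·L₀·ΔT = 9.4 mm ⇒ ΔT = 9.4 / (17.5×10⁻⁶ × 2120.0) = 253.4 K.
T = 14.8 + 253.4 = 268.2 °C.

268 °C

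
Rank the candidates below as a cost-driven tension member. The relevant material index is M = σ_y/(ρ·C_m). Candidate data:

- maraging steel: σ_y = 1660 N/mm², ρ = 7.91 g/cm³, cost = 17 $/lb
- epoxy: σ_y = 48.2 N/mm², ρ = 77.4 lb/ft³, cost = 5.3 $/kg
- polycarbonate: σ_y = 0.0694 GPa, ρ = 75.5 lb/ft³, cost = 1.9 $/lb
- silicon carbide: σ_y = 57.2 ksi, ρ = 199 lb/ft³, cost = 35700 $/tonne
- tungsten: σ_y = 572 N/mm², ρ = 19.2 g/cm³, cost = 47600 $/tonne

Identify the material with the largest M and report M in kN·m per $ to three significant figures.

Normalizing units and computing the index:
  maraging steel: σ_y = 1660 MPa, ρ = 7910 kg/m³, cost = 37.48 $/kg
  epoxy: σ_y = 48.20 MPa, ρ = 1240 kg/m³, cost = 5.300 $/kg
  polycarbonate: σ_y = 69.40 MPa, ρ = 1209 kg/m³, cost = 4.189 $/kg
  silicon carbide: σ_y = 394.4 MPa, ρ = 3188 kg/m³, cost = 35.70 $/kg
  tungsten: σ_y = 572.0 MPa, ρ = 19200 kg/m³, cost = 47.60 $/kg
  polycarbonate: M = 13.7 kN·m per $
  epoxy: M = 7.34 kN·m per $
  maraging steel: M = 5.60 kN·m per $
  silicon carbide: M = 3.47 kN·m per $
  tungsten: M = 0.626 kN·m per $
The maximum is for polycarbonate.

polycarbonate, M = 13.7 kN·m per $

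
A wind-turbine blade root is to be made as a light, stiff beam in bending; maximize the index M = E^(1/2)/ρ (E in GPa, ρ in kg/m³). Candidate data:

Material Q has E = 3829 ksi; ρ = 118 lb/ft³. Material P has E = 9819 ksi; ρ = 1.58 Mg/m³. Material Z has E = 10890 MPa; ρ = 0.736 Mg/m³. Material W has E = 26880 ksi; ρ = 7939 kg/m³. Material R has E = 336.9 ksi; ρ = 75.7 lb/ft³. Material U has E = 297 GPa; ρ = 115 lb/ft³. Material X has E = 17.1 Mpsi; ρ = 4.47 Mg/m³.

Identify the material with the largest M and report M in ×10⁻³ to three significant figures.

material U, M = 9.36×10⁻³

After converting to SI:
  material Q: E = 26.40 GPa, ρ = 1890 kg/m³
  material P: E = 67.70 GPa, ρ = 1580 kg/m³
  material Z: E = 10.89 GPa, ρ = 736.0 kg/m³
  material W: E = 185.3 GPa, ρ = 7939 kg/m³
  material R: E = 2.323 GPa, ρ = 1213 kg/m³
  material U: E = 297.0 GPa, ρ = 1842 kg/m³
  material X: E = 117.9 GPa, ρ = 4470 kg/m³
  material U: M = 9.36×10⁻³
  material P: M = 5.21×10⁻³
  material Z: M = 4.48×10⁻³
  material Q: M = 2.72×10⁻³
  material X: M = 2.43×10⁻³
  material W: M = 1.71×10⁻³
  material R: M = 1.26×10⁻³
The maximum is for material U.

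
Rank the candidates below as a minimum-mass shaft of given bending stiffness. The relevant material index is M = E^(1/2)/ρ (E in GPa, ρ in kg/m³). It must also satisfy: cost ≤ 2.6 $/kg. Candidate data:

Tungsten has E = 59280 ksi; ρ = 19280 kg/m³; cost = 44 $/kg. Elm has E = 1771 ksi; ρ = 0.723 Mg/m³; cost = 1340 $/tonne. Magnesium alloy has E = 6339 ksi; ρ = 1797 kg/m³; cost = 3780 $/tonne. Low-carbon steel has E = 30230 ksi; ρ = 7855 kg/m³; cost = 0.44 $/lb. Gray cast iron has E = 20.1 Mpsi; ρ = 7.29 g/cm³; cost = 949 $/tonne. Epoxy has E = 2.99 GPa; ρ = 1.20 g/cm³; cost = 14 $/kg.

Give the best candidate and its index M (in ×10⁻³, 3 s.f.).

elm, M = 4.83×10⁻³

Screen on constraints: cost ≤ 2.6 $/kg. Survivors: elm, low-carbon steel, gray cast iron.
Putting every candidate on a common basis:
  elm: E = 12.21 GPa, ρ = 723.0 kg/m³
  low-carbon steel: E = 208.4 GPa, ρ = 7855 kg/m³
  gray cast iron: E = 138.6 GPa, ρ = 7290 kg/m³
  elm: M = 4.83×10⁻³
  low-carbon steel: M = 1.84×10⁻³
  gray cast iron: M = 1.61×10⁻³
The maximum is for elm.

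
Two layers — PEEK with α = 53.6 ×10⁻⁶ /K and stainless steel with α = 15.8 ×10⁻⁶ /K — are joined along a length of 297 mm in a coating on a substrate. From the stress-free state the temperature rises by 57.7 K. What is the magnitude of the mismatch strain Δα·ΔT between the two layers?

Δα = |53.6 − 15.8|×10⁻⁶/K = 37.8×10⁻⁶/K.
Mismatch strain = Δα·ΔT = 37.8×10⁻⁶ × 57.7 = 2.18×10⁻³.

2.18×10⁻³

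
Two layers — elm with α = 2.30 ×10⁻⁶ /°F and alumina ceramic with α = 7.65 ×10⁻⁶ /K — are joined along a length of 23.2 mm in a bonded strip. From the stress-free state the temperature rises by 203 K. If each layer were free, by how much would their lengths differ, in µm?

elm: α = 2.30×10⁻⁶/°F × 9/5 = 4.14×10⁻⁶/K.
Δα = |4.14 − 7.65|×10⁻⁶/K = 3.51×10⁻⁶/K.
ΔL_mismatch = Δα·L·ΔT = 3.51×10⁻⁶ × 23.2 mm × 203.0 K = 16.5 µm.

16.5 µm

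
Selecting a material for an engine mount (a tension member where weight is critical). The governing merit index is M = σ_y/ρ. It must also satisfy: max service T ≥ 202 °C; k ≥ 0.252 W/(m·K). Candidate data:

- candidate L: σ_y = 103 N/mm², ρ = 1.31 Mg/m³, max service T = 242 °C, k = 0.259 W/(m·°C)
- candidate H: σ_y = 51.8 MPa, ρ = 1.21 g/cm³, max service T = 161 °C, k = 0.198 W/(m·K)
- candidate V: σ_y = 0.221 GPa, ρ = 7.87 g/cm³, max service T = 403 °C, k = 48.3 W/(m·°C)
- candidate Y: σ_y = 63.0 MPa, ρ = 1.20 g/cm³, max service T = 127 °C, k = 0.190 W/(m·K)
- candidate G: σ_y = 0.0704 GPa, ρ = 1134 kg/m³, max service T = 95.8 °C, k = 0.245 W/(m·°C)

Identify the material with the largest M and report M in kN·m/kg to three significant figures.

candidate L, M = 78.6 kN·m/kg

Screen on constraints: max service T ≥ 202 °C; k ≥ 0.252 W/(m·K). Survivors: candidate L, candidate V.
Convert each candidate to consistent units, then evaluate M:
  candidate L: σ_y = 103.0 MPa, ρ = 1310 kg/m³
  candidate V: σ_y = 221.0 MPa, ρ = 7870 kg/m³
  candidate L: M = 78.6 kN·m/kg
  candidate V: M = 28.1 kN·m/kg
Candidate L ranks first.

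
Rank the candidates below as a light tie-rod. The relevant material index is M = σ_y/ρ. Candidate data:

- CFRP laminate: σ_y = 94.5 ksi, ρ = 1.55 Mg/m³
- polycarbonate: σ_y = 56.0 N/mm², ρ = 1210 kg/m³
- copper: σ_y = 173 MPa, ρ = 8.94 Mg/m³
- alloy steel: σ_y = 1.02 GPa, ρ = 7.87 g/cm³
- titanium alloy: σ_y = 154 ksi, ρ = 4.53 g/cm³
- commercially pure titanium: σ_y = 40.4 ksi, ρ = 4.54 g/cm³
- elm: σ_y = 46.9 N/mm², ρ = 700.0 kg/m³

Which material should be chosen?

After converting to SI:
  CFRP laminate: σ_y = 651.6 MPa, ρ = 1550 kg/m³
  polycarbonate: σ_y = 56.00 MPa, ρ = 1210 kg/m³
  copper: σ_y = 173.0 MPa, ρ = 8940 kg/m³
  alloy steel: σ_y = 1020 MPa, ρ = 7870 kg/m³
  titanium alloy: σ_y = 1062 MPa, ρ = 4530 kg/m³
  commercially pure titanium: σ_y = 278.5 MPa, ρ = 4540 kg/m³
  elm: σ_y = 46.90 MPa, ρ = 700.0 kg/m³
  CFRP laminate: M = 420 kN·m/kg
  titanium alloy: M = 234 kN·m/kg
  alloy steel: M = 130 kN·m/kg
  elm: M = 67.0 kN·m/kg
  commercially pure titanium: M = 61.4 kN·m/kg
  polycarbonate: M = 46.3 kN·m/kg
  copper: M = 19.4 kN·m/kg
The maximum is for CFRP laminate.

CFRP laminate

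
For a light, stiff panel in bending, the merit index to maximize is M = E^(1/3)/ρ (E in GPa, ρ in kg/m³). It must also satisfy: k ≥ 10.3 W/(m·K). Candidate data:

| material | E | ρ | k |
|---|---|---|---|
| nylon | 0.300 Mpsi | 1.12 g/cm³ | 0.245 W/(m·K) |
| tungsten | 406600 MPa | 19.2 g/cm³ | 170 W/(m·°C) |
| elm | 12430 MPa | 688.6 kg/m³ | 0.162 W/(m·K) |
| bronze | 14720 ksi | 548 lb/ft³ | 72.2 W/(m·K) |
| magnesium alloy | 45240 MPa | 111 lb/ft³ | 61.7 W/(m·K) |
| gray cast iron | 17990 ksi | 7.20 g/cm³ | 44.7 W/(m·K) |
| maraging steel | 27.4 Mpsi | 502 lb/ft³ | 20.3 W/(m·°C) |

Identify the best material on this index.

magnesium alloy

Screen on constraints: k ≥ 10.3 W/(m·K). Survivors: tungsten, bronze, magnesium alloy, gray cast iron, maraging steel.
Normalizing units and computing the index:
  tungsten: E = 406.6 GPa, ρ = 19200 kg/m³
  bronze: E = 101.5 GPa, ρ = 8778 kg/m³
  magnesium alloy: E = 45.24 GPa, ρ = 1778 kg/m³
  gray cast iron: E = 124.0 GPa, ρ = 7200 kg/m³
  maraging steel: E = 188.9 GPa, ρ = 8041 kg/m³
  magnesium alloy: M = 2.00×10⁻³
  maraging steel: M = 0.714×10⁻³
  gray cast iron: M = 0.693×10⁻³
  bronze: M = 0.531×10⁻³
  tungsten: M = 0.386×10⁻³
Magnesium alloy has the largest M.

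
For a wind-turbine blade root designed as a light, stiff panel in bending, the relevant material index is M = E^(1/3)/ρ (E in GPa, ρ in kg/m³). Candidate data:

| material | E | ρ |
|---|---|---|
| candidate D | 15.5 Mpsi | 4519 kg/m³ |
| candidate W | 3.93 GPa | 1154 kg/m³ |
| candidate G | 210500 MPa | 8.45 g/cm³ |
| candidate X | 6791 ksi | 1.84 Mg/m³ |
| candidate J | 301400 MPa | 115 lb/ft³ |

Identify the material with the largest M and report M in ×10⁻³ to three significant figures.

candidate J, M = 3.64×10⁻³

Putting every candidate on a common basis:
  candidate D: E = 106.9 GPa, ρ = 4519 kg/m³
  candidate W: E = 3.930 GPa, ρ = 1154 kg/m³
  candidate G: E = 210.5 GPa, ρ = 8450 kg/m³
  candidate X: E = 46.82 GPa, ρ = 1840 kg/m³
  candidate J: E = 301.4 GPa, ρ = 1842 kg/m³
  candidate J: M = 3.64×10⁻³
  candidate X: M = 1.96×10⁻³
  candidate W: M = 1.37×10⁻³
  candidate D: M = 1.05×10⁻³
  candidate G: M = 0.704×10⁻³
Candidate J ranks first.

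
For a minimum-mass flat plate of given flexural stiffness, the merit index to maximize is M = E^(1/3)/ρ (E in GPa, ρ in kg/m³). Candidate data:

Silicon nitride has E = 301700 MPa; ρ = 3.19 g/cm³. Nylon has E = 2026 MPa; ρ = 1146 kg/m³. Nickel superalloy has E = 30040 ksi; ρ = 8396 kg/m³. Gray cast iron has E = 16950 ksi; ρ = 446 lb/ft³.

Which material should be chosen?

silicon nitride

In SI units:
  silicon nitride: E = 301.7 GPa, ρ = 3190 kg/m³
  nylon: E = 2.026 GPa, ρ = 1146 kg/m³
  nickel superalloy: E = 207.1 GPa, ρ = 8396 kg/m³
  gray cast iron: E = 116.9 GPa, ρ = 7144 kg/m³
  silicon nitride: M = 2.10×10⁻³
  nylon: M = 1.10×10⁻³
  nickel superalloy: M = 0.705×10⁻³
  gray cast iron: M = 0.684×10⁻³
Silicon nitride ranks first.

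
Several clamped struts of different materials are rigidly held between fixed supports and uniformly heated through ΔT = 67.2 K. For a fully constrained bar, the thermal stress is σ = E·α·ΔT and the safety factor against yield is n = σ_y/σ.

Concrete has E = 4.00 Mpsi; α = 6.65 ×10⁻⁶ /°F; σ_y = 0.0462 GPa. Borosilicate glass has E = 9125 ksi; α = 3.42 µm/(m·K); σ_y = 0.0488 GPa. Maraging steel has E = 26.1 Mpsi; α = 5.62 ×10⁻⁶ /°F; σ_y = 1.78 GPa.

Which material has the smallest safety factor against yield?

concrete

With everything in SI (GPa, ×10⁻⁶/K, MPa):
  concrete: E = 27.58, α = 12.0, σ_y = 46.20 → σ = 22.2 MPa, n = 2.08
  borosilicate glass: E = 62.91, α = 3.42, σ_y = 48.80 → σ = 14.5 MPa, n = 3.37
  maraging steel: E = 180.0, α = 10.1, σ_y = 1780 → σ = 122 MPa, n = 14.6
Concrete has the lowest safety factor, n = 2.08.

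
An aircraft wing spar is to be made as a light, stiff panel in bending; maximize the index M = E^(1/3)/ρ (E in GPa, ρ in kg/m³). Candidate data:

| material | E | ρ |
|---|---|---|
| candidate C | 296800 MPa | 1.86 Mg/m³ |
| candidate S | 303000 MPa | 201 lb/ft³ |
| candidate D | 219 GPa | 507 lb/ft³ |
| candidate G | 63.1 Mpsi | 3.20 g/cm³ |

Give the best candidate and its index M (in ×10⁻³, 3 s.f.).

candidate C, M = 3.59×10⁻³

Normalizing units and computing the index:
  candidate C: E = 296.8 GPa, ρ = 1860 kg/m³
  candidate S: E = 303.0 GPa, ρ = 3220 kg/m³
  candidate D: E = 219.0 GPa, ρ = 8121 kg/m³
  candidate G: E = 435.1 GPa, ρ = 3200 kg/m³
  candidate C: M = 3.59×10⁻³
  candidate G: M = 2.37×10⁻³
  candidate S: M = 2.09×10⁻³
  candidate D: M = 0.742×10⁻³
Candidate C ranks first.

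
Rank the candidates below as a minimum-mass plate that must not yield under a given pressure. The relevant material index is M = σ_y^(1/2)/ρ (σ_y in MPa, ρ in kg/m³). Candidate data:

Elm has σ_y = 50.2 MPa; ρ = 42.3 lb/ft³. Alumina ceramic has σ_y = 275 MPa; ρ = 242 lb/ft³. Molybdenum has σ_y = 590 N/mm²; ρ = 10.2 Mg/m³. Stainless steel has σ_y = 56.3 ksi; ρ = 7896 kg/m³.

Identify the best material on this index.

After converting to SI:
  elm: σ_y = 50.20 MPa, ρ = 677.6 kg/m³
  alumina ceramic: σ_y = 275.0 MPa, ρ = 3876 kg/m³
  molybdenum: σ_y = 590.0 MPa, ρ = 10200 kg/m³
  stainless steel: σ_y = 388.2 MPa, ρ = 7896 kg/m³
  elm: M = 10.5×10⁻³
  alumina ceramic: M = 4.28×10⁻³
  stainless steel: M = 2.50×10⁻³
  molybdenum: M = 2.38×10⁻³
Elm has the largest M.

elm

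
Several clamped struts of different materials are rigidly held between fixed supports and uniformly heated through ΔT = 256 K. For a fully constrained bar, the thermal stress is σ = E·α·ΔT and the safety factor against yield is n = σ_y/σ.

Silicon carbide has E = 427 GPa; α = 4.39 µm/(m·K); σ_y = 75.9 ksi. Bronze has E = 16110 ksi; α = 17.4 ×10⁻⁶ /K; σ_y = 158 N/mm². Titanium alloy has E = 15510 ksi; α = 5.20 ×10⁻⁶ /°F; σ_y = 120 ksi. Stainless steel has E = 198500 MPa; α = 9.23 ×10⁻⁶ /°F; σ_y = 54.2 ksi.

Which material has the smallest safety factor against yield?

Converting E to GPa, α to ×10⁻⁶/K, σ_y to MPa, then σ and n for each:
  silicon carbide: E = 427.0, α = 4.39, σ_y = 523.3 → σ = 480 MPa, n = 1.09
  bronze: E = 111.1, α = 17.4, σ_y = 158.0 → σ = 495 MPa, n = 0.319
  titanium alloy: E = 106.9, α = 9.36, σ_y = 827.4 → σ = 256 MPa, n = 3.23
  stainless steel: E = 198.5, α = 16.6, σ_y = 373.7 → σ = 844 MPa, n = 0.443
The minimum is bronze at n = 0.319.

bronze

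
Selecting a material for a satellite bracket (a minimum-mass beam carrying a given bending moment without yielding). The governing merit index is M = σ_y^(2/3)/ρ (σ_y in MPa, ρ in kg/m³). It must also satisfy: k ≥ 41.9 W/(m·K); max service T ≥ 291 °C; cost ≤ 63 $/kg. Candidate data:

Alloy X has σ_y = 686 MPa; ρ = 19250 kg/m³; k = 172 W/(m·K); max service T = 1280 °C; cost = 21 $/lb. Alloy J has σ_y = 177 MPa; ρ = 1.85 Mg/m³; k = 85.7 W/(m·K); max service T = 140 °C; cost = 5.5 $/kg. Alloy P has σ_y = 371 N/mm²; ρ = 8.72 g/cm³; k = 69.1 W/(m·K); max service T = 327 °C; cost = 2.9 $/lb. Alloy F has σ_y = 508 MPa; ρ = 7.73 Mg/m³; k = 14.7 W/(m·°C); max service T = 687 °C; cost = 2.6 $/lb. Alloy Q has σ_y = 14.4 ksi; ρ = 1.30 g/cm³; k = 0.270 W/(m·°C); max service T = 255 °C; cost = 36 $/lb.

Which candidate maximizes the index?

Screen on constraints: k ≥ 41.9 W/(m·K); max service T ≥ 291 °C; cost ≤ 63 $/kg. Survivors: alloy X, alloy P.
Normalizing units and computing the index:
  alloy X: σ_y = 686.0 MPa, ρ = 19250 kg/m³
  alloy P: σ_y = 371.0 MPa, ρ = 8720 kg/m³
  alloy P: M = 5.92×10⁻³
  alloy X: M = 4.04×10⁻³
Alloy P ranks first.

alloy P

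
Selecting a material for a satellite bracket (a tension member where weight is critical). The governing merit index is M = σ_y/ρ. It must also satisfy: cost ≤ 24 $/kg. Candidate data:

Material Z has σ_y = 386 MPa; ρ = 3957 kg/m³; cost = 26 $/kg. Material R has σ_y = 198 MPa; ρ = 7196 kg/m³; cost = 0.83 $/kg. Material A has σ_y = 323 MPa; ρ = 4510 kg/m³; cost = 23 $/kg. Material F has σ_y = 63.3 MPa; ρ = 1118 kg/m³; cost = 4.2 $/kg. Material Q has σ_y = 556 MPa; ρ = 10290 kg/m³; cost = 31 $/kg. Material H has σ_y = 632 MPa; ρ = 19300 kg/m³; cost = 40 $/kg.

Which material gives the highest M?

Screen on constraints: cost ≤ 24 $/kg. Survivors: material R, material A, material F.
Per-candidate index values:
  material A: M = 71.6 kN·m/kg
  material F: M = 56.6 kN·m/kg
  material R: M = 27.5 kN·m/kg
Highest index: material A.

material A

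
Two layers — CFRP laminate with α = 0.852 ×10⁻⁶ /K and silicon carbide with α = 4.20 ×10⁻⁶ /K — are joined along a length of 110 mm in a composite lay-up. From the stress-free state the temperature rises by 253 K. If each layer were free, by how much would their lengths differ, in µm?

Δα = |0.852 − 4.20|×10⁻⁶/K = 3.35×10⁻⁶/K.
ΔL_mismatch = Δα·L·ΔT = 3.35×10⁻⁶ × 110.0 mm × 253.0 K = 93.2 µm.

93.2 µm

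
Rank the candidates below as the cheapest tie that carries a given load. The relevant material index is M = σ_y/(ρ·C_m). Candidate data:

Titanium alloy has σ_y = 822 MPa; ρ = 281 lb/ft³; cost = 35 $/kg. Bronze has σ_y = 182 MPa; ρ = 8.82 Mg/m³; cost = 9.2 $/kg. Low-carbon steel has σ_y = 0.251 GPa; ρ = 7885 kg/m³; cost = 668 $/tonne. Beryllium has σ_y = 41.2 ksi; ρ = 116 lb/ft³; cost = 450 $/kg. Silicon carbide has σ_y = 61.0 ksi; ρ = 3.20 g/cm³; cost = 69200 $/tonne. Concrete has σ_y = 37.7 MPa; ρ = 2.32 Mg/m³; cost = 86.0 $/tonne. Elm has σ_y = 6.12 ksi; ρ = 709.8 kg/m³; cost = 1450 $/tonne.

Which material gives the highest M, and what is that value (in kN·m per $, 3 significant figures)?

Convert each candidate to consistent units, then evaluate M:
  titanium alloy: σ_y = 822.0 MPa, ρ = 4501 kg/m³, cost = 35.00 $/kg
  bronze: σ_y = 182.0 MPa, ρ = 8820 kg/m³, cost = 9.200 $/kg
  low-carbon steel: σ_y = 251.0 MPa, ρ = 7885 kg/m³, cost = 0.6680 $/kg
  beryllium: σ_y = 284.1 MPa, ρ = 1858 kg/m³, cost = 450.0 $/kg
  silicon carbide: σ_y = 420.6 MPa, ρ = 3200 kg/m³, cost = 69.20 $/kg
  concrete: σ_y = 37.70 MPa, ρ = 2320 kg/m³, cost = 0.08600 $/kg
  elm: σ_y = 42.20 MPa, ρ = 709.8 kg/m³, cost = 1.450 $/kg
  concrete: M = 189 kN·m per $
  low-carbon steel: M = 47.7 kN·m per $
  elm: M = 41.0 kN·m per $
  titanium alloy: M = 5.22 kN·m per $
  bronze: M = 2.24 kN·m per $
  silicon carbide: M = 1.90 kN·m per $
  beryllium: M = 0.340 kN·m per $
The maximum is for concrete.

concrete, M = 189 kN·m per $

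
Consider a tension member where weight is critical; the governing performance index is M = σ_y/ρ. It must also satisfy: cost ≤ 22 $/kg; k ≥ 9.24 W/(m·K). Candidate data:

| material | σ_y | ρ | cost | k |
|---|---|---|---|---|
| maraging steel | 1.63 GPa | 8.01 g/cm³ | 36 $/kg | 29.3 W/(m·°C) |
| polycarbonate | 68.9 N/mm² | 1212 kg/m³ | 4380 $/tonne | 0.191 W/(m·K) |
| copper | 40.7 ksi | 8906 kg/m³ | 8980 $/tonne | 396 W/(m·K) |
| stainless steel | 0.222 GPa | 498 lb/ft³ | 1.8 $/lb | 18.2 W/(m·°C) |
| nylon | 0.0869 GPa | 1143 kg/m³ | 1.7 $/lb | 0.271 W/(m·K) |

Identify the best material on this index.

copper

Screen on constraints: cost ≤ 22 $/kg; k ≥ 9.24 W/(m·K). Survivors: copper, stainless steel.
Putting every candidate on a common basis:
  copper: σ_y = 280.6 MPa, ρ = 8906 kg/m³
  stainless steel: σ_y = 222.0 MPa, ρ = 7977 kg/m³
  copper: M = 31.5 kN·m/kg
  stainless steel: M = 27.8 kN·m/kg
Highest index: copper.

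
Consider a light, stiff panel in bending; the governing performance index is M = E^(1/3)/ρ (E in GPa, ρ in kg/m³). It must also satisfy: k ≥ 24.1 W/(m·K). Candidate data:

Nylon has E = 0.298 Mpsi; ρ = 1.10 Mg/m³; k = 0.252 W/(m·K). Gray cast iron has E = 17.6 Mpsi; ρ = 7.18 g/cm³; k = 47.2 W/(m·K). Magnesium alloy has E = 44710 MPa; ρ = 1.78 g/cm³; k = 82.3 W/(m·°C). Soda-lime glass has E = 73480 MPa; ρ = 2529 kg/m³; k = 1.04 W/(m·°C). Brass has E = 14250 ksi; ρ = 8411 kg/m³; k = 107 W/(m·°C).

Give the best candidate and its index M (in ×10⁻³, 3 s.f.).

Screen on constraints: k ≥ 24.1 W/(m·K). Survivors: gray cast iron, magnesium alloy, brass.
Normalizing units and computing the index:
  gray cast iron: E = 121.3 GPa, ρ = 7180 kg/m³
  magnesium alloy: E = 44.71 GPa, ρ = 1780 kg/m³
  brass: E = 98.25 GPa, ρ = 8411 kg/m³
  magnesium alloy: M = 1.99×10⁻³
  gray cast iron: M = 0.690×10⁻³
  brass: M = 0.549×10⁻³
Highest index: magnesium alloy.

magnesium alloy, M = 1.99×10⁻³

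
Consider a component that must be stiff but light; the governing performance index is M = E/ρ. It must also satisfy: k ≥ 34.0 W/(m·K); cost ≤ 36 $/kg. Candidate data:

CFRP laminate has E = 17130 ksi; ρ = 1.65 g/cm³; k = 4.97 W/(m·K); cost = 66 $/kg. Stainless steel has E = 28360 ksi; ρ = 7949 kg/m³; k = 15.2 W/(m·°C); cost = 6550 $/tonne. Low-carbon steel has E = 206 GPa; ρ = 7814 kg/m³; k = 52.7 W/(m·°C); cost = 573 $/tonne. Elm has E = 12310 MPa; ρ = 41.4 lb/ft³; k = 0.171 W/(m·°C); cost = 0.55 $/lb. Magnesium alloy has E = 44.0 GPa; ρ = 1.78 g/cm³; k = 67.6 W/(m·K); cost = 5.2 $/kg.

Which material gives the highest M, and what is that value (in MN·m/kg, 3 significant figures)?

Screen on constraints: k ≥ 34.0 W/(m·K); cost ≤ 36 $/kg. Survivors: low-carbon steel, magnesium alloy.
After converting to SI:
  low-carbon steel: E = 206.0 GPa, ρ = 7814 kg/m³
  magnesium alloy: E = 44.00 GPa, ρ = 1780 kg/m³
  low-carbon steel: M = 26.4 MN·m/kg
  magnesium alloy: M = 24.7 MN·m/kg
Low-carbon steel ranks first.

low-carbon steel, M = 26.4 MN·m/kg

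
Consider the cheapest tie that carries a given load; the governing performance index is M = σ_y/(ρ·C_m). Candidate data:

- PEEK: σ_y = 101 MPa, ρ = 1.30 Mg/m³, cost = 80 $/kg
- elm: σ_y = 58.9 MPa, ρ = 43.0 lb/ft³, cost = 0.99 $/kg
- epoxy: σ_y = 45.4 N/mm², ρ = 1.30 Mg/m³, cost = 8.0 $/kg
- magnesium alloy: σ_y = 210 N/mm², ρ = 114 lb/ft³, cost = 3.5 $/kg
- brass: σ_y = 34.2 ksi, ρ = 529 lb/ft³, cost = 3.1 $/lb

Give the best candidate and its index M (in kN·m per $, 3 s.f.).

Convert each candidate to consistent units, then evaluate M:
  PEEK: σ_y = 101.0 MPa, ρ = 1300 kg/m³, cost = 80.00 $/kg
  elm: σ_y = 58.90 MPa, ρ = 688.8 kg/m³, cost = 0.9900 $/kg
  epoxy: σ_y = 45.40 MPa, ρ = 1300 kg/m³, cost = 8.000 $/kg
  magnesium alloy: σ_y = 210.0 MPa, ρ = 1826 kg/m³, cost = 3.500 $/kg
  brass: σ_y = 235.8 MPa, ρ = 8474 kg/m³, cost = 6.834 $/kg
  elm: M = 86.4 kN·m per $
  magnesium alloy: M = 32.9 kN·m per $
  epoxy: M = 4.37 kN·m per $
  brass: M = 4.07 kN·m per $
  PEEK: M = 0.971 kN·m per $
Elm has the largest M.

elm, M = 86.4 kN·m per $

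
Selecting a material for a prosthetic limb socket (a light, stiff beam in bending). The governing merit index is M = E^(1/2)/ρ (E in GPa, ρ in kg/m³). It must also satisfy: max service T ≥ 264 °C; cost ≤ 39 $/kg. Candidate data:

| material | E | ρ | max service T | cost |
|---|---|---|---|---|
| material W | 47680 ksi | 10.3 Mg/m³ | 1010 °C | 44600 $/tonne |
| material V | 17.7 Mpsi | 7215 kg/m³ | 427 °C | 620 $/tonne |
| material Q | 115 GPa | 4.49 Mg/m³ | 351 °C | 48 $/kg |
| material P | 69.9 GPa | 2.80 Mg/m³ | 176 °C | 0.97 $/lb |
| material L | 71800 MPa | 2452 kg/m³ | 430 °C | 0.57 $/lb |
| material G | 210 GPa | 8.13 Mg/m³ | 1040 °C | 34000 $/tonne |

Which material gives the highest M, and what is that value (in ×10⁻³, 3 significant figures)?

Screen on constraints: max service T ≥ 264 °C; cost ≤ 39 $/kg. Survivors: material V, material L, material G.
Convert each candidate to consistent units, then evaluate M:
  material V: E = 122.0 GPa, ρ = 7215 kg/m³
  material L: E = 71.80 GPa, ρ = 2452 kg/m³
  material G: E = 210.0 GPa, ρ = 8130 kg/m³
  material L: M = 3.46×10⁻³
  material G: M = 1.78×10⁻³
  material V: M = 1.53×10⁻³
The maximum is for material L.

material L, M = 3.46×10⁻³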